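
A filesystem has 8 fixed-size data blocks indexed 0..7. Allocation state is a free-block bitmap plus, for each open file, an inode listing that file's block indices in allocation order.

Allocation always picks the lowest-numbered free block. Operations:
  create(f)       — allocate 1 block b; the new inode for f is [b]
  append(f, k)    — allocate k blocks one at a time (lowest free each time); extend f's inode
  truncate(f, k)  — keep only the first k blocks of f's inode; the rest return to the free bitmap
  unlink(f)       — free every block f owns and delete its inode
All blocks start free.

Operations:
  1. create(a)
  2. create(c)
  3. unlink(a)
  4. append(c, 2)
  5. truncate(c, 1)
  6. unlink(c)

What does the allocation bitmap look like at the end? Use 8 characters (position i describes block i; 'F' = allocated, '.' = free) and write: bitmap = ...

after create(a) → a:[0]  free=[F.......]
after create(c) → a:[0], c:[1]  free=[FF......]
after unlink(a) → c:[1]  free=[.F......]
after append(c, 2) → c:[1, 0, 2]  free=[FFF.....]
after truncate(c, 1) → c:[1]  free=[.F......]
after unlink(c) →   free=[........]

bitmap = ........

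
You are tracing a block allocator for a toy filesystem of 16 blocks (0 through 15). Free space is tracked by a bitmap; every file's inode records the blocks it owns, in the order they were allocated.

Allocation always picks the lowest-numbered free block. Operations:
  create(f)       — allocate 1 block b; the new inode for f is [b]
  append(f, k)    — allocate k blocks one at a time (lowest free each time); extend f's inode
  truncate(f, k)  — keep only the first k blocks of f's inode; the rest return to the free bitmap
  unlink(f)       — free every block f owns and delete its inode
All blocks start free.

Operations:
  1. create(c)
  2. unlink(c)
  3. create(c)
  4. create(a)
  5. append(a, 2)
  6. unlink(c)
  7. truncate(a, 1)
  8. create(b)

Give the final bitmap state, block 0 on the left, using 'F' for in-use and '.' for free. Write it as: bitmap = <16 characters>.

[1] create(c) — c=0 (map F...............)
[2] unlink(c) —  (map ................)
[3] create(c) — c=0 (map F...............)
[4] create(a) — a=1 c=0 (map FF..............)
[5] append(a, 2) — a=1,2,3 c=0 (map FFFF............)
[6] unlink(c) — a=1,2,3 (map .FFF............)
[7] truncate(a, 1) — a=1 (map .F..............)
[8] create(b) — a=1 b=0 (map FF..............)

bitmap = FF..............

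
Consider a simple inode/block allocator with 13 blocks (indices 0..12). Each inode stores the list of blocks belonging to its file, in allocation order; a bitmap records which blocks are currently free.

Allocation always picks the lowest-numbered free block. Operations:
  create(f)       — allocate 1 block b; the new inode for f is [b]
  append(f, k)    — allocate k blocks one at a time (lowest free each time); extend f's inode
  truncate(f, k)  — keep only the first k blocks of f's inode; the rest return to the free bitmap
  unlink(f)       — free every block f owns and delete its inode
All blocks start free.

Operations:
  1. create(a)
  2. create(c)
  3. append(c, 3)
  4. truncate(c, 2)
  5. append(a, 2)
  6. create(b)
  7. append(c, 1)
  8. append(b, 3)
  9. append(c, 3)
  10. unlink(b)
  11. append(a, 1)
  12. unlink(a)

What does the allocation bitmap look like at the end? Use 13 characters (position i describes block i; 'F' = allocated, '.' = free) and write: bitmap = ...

  1. create(a)  ⇒  F............  {a→[0]}
  2. create(c)  ⇒  FF...........  {a→[0]; c→[1]}
  3. append(c, 3)  ⇒  FFFFF........  {a→[0]; c→[1, 2, 3, 4]}
  4. truncate(c, 2)  ⇒  FFF..........  {a→[0]; c→[1, 2]}
  5. append(a, 2)  ⇒  FFFFF........  {a→[0, 3, 4]; c→[1, 2]}
  6. create(b)  ⇒  FFFFFF.......  {a→[0, 3, 4]; b→[5]; c→[1, 2]}
  7. append(c, 1)  ⇒  FFFFFFF......  {a→[0, 3, 4]; b→[5]; c→[1, 2, 6]}
  8. append(b, 3)  ⇒  FFFFFFFFFF...  {a→[0, 3, 4]; b→[5, 7, 8, 9]; c→[1, 2, 6]}
  9. append(c, 3)  ⇒  FFFFFFFFFFFFF  {a→[0, 3, 4]; b→[5, 7, 8, 9]; c→[1, 2, 6, 10, 11, 12]}
  10. unlink(b)  ⇒  FFFFF.F...FFF  {a→[0, 3, 4]; c→[1, 2, 6, 10, 11, 12]}
  11. append(a, 1)  ⇒  FFFFFFF...FFF  {a→[0, 3, 4, 5]; c→[1, 2, 6, 10, 11, 12]}
  12. unlink(a)  ⇒  .FF...F...FFF  {c→[1, 2, 6, 10, 11, 12]}

bitmap = .FF...F...FFF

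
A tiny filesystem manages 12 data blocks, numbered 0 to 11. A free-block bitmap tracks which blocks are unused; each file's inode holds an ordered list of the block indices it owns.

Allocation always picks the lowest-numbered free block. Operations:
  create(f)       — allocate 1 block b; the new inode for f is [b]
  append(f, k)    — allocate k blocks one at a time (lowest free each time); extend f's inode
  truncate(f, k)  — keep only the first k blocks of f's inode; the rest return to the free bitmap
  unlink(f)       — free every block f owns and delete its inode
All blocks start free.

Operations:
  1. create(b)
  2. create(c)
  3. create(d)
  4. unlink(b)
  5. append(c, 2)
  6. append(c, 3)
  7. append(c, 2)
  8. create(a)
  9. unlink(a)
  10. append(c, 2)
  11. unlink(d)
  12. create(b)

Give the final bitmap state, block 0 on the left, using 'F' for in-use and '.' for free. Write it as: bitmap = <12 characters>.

bitmap = FFFFFFFFFFF.

create(b): bitmap=F........... | b=[0]
create(c): bitmap=FF.......... | b=[0] c=[1]
create(d): bitmap=FFF......... | b=[0] c=[1] d=[2]
unlink(b): bitmap=.FF......... | c=[1] d=[2]
append(c, 2): bitmap=FFFF........ | c=[1, 0, 3] d=[2]
append(c, 3): bitmap=FFFFFFF..... | c=[1, 0, 3, 4, 5, 6] d=[2]
append(c, 2): bitmap=FFFFFFFFF... | c=[1, 0, 3, 4, 5, 6, 7, 8] d=[2]
create(a): bitmap=FFFFFFFFFF.. | a=[9] c=[1, 0, 3, 4, 5, 6, 7, 8] d=[2]
unlink(a): bitmap=FFFFFFFFF... | c=[1, 0, 3, 4, 5, 6, 7, 8] d=[2]
append(c, 2): bitmap=FFFFFFFFFFF. | c=[1, 0, 3, 4, 5, 6, 7, 8, 9, 10] d=[2]
unlink(d): bitmap=FF.FFFFFFFF. | c=[1, 0, 3, 4, 5, 6, 7, 8, 9, 10]
create(b): bitmap=FFFFFFFFFFF. | b=[2] c=[1, 0, 3, 4, 5, 6, 7, 8, 9, 10]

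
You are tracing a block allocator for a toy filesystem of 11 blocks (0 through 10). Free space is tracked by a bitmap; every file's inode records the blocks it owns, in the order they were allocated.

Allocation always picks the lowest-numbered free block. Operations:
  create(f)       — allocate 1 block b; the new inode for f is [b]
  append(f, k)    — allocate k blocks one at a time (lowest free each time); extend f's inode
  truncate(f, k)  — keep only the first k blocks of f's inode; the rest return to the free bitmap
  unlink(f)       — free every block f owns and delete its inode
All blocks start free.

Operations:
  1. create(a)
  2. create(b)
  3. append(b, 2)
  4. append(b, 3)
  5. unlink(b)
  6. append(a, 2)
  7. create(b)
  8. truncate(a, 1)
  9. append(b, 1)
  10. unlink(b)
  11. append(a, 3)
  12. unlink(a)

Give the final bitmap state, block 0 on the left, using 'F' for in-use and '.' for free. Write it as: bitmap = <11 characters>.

bitmap = ...........

  1. create(a)  ⇒  F..........  {a→[0]}
  2. create(b)  ⇒  FF.........  {a→[0]; b→[1]}
  3. append(b, 2)  ⇒  FFFF.......  {a→[0]; b→[1, 2, 3]}
  4. append(b, 3)  ⇒  FFFFFFF....  {a→[0]; b→[1, 2, 3, 4, 5, 6]}
  5. unlink(b)  ⇒  F..........  {a→[0]}
  6. append(a, 2)  ⇒  FFF........  {a→[0, 1, 2]}
  7. create(b)  ⇒  FFFF.......  {a→[0, 1, 2]; b→[3]}
  8. truncate(a, 1)  ⇒  F..F.......  {a→[0]; b→[3]}
  9. append(b, 1)  ⇒  FF.F.......  {a→[0]; b→[3, 1]}
  10. unlink(b)  ⇒  F..........  {a→[0]}
  11. append(a, 3)  ⇒  FFFF.......  {a→[0, 1, 2, 3]}
  12. unlink(a)  ⇒  ...........  {}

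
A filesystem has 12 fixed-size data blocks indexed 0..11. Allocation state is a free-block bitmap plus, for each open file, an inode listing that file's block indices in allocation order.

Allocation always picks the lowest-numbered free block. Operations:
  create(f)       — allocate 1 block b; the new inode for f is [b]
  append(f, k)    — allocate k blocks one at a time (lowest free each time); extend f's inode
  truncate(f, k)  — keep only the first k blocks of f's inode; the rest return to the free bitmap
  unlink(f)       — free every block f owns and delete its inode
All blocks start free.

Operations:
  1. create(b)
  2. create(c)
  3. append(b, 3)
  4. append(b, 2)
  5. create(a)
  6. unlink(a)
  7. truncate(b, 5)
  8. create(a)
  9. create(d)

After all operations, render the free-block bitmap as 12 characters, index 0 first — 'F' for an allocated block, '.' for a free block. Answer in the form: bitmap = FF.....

bitmap = FFFFFFFF....

[1] create(b) — b=0 (map F...........)
[2] create(c) — b=0 c=1 (map FF..........)
[3] append(b, 3) — b=0,2,3,4 c=1 (map FFFFF.......)
[4] append(b, 2) — b=0,2,3,4,5,6 c=1 (map FFFFFFF.....)
[5] create(a) — a=7 b=0,2,3,4,5,6 c=1 (map FFFFFFFF....)
[6] unlink(a) — b=0,2,3,4,5,6 c=1 (map FFFFFFF.....)
[7] truncate(b, 5) — b=0,2,3,4,5 c=1 (map FFFFFF......)
[8] create(a) — a=6 b=0,2,3,4,5 c=1 (map FFFFFFF.....)
[9] create(d) — a=6 b=0,2,3,4,5 c=1 d=7 (map FFFFFFFF....)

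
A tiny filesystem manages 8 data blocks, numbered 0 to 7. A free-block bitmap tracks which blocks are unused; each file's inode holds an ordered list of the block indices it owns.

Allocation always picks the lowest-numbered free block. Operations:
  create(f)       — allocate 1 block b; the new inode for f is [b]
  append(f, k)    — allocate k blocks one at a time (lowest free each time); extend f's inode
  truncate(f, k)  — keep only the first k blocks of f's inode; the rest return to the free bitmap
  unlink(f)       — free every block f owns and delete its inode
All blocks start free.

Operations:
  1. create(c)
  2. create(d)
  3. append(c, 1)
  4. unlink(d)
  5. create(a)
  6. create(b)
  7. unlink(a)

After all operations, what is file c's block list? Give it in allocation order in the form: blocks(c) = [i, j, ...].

create(c): bitmap=F....... | c=[0]
create(d): bitmap=FF...... | c=[0] d=[1]
append(c, 1): bitmap=FFF..... | c=[0, 2] d=[1]
unlink(d): bitmap=F.F..... | c=[0, 2]
create(a): bitmap=FFF..... | a=[1] c=[0, 2]
create(b): bitmap=FFFF.... | a=[1] b=[3] c=[0, 2]
unlink(a): bitmap=F.FF.... | b=[3] c=[0, 2]

blocks(c) = [0, 2]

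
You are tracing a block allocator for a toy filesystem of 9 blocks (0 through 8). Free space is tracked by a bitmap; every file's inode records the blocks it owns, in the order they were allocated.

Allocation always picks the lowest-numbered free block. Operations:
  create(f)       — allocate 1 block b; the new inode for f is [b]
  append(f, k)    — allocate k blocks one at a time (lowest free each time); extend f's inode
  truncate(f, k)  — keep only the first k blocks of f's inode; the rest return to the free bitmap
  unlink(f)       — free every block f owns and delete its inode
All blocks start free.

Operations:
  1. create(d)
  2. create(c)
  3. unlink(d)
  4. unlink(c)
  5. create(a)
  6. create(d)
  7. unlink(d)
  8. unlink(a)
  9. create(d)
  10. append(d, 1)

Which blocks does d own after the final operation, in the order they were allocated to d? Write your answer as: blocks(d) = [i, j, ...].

blocks(d) = [0, 1]

  1. create(d)  ⇒  F........  {d→[0]}
  2. create(c)  ⇒  FF.......  {c→[1]; d→[0]}
  3. unlink(d)  ⇒  .F.......  {c→[1]}
  4. unlink(c)  ⇒  .........  {}
  5. create(a)  ⇒  F........  {a→[0]}
  6. create(d)  ⇒  FF.......  {a→[0]; d→[1]}
  7. unlink(d)  ⇒  F........  {a→[0]}
  8. unlink(a)  ⇒  .........  {}
  9. create(d)  ⇒  F........  {d→[0]}
  10. append(d, 1)  ⇒  FF.......  {d→[0, 1]}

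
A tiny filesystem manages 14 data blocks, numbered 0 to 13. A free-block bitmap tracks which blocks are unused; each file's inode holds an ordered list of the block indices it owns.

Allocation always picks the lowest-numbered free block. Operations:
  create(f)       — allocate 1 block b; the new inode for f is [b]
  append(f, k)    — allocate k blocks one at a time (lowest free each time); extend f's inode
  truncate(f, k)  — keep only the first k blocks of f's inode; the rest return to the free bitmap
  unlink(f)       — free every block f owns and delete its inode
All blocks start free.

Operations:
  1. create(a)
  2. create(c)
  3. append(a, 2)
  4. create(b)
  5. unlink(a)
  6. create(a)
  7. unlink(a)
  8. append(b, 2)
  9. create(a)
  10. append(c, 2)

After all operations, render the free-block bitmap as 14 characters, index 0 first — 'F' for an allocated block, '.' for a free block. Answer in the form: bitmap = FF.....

  1. create(a)  ⇒  F.............  {a→[0]}
  2. create(c)  ⇒  FF............  {a→[0]; c→[1]}
  3. append(a, 2)  ⇒  FFFF..........  {a→[0, 2, 3]; c→[1]}
  4. create(b)  ⇒  FFFFF.........  {a→[0, 2, 3]; b→[4]; c→[1]}
  5. unlink(a)  ⇒  .F..F.........  {b→[4]; c→[1]}
  6. create(a)  ⇒  FF..F.........  {a→[0]; b→[4]; c→[1]}
  7. unlink(a)  ⇒  .F..F.........  {b→[4]; c→[1]}
  8. append(b, 2)  ⇒  FFF.F.........  {b→[4, 0, 2]; c→[1]}
  9. create(a)  ⇒  FFFFF.........  {a→[3]; b→[4, 0, 2]; c→[1]}
  10. append(c, 2)  ⇒  FFFFFFF.......  {a→[3]; b→[4, 0, 2]; c→[1, 5, 6]}

bitmap = FFFFFFF.......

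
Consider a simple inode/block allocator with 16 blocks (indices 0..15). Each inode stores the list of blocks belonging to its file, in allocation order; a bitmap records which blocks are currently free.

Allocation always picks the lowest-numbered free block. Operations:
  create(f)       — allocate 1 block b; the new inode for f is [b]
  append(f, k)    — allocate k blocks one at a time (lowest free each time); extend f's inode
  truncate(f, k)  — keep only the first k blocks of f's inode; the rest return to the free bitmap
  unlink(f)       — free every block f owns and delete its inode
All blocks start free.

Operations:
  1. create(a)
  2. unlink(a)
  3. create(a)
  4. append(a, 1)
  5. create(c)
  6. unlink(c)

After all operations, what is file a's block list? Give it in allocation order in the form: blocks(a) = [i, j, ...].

[1] create(a) — a=0 (map F...............)
[2] unlink(a) —  (map ................)
[3] create(a) — a=0 (map F...............)
[4] append(a, 1) — a=0,1 (map FF..............)
[5] create(c) — a=0,1 c=2 (map FFF.............)
[6] unlink(c) — a=0,1 (map FF..............)

blocks(a) = [0, 1]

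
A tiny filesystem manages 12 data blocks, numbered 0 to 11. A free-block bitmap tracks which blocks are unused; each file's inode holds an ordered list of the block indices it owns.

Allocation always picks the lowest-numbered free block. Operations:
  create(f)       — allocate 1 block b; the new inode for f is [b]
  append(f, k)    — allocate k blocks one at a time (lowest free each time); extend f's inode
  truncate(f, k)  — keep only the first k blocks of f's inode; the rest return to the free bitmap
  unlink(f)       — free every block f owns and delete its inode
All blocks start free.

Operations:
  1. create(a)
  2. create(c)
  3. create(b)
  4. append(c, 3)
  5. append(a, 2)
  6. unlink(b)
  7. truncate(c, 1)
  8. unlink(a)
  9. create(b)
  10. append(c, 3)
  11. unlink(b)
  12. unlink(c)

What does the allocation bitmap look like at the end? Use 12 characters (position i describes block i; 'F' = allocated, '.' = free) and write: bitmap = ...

create(a): bitmap=F........... | a=[0]
create(c): bitmap=FF.......... | a=[0] c=[1]
create(b): bitmap=FFF......... | a=[0] b=[2] c=[1]
append(c, 3): bitmap=FFFFFF...... | a=[0] b=[2] c=[1, 3, 4, 5]
append(a, 2): bitmap=FFFFFFFF.... | a=[0, 6, 7] b=[2] c=[1, 3, 4, 5]
unlink(b): bitmap=FF.FFFFF.... | a=[0, 6, 7] c=[1, 3, 4, 5]
truncate(c, 1): bitmap=FF....FF.... | a=[0, 6, 7] c=[1]
unlink(a): bitmap=.F.......... | c=[1]
create(b): bitmap=FF.......... | b=[0] c=[1]
append(c, 3): bitmap=FFFFF....... | b=[0] c=[1, 2, 3, 4]
unlink(b): bitmap=.FFFF....... | c=[1, 2, 3, 4]
unlink(c): bitmap=............ | 

bitmap = ............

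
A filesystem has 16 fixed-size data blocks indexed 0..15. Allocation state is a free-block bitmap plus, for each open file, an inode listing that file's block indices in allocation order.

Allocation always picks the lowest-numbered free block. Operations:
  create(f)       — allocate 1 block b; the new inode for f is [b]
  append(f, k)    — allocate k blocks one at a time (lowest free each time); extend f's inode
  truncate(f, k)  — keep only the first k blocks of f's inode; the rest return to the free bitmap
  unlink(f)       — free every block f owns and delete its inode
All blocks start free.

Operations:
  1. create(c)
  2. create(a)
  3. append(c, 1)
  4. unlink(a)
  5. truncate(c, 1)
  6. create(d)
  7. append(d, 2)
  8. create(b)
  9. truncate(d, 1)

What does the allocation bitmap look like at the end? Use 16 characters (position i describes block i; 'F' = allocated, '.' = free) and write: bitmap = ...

  1. create(c)  ⇒  F...............  {c→[0]}
  2. create(a)  ⇒  FF..............  {a→[1]; c→[0]}
  3. append(c, 1)  ⇒  FFF.............  {a→[1]; c→[0, 2]}
  4. unlink(a)  ⇒  F.F.............  {c→[0, 2]}
  5. truncate(c, 1)  ⇒  F...............  {c→[0]}
  6. create(d)  ⇒  FF..............  {c→[0]; d→[1]}
  7. append(d, 2)  ⇒  FFFF............  {c→[0]; d→[1, 2, 3]}
  8. create(b)  ⇒  FFFFF...........  {b→[4]; c→[0]; d→[1, 2, 3]}
  9. truncate(d, 1)  ⇒  FF..F...........  {b→[4]; c→[0]; d→[1]}

bitmap = FF..F...........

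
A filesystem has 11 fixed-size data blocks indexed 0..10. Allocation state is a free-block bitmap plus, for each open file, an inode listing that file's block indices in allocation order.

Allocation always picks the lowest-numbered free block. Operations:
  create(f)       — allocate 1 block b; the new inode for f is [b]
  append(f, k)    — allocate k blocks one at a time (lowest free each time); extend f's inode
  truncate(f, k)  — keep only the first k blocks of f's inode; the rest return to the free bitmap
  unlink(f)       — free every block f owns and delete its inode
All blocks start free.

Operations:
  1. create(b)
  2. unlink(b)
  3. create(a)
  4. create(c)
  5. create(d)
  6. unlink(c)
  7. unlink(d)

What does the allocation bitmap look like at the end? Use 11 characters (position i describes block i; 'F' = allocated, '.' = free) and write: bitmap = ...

after create(b) → b:[0]  free=[F..........]
after unlink(b) →   free=[...........]
after create(a) → a:[0]  free=[F..........]
after create(c) → a:[0], c:[1]  free=[FF.........]
after create(d) → a:[0], c:[1], d:[2]  free=[FFF........]
after unlink(c) → a:[0], d:[2]  free=[F.F........]
after unlink(d) → a:[0]  free=[F..........]

bitmap = F..........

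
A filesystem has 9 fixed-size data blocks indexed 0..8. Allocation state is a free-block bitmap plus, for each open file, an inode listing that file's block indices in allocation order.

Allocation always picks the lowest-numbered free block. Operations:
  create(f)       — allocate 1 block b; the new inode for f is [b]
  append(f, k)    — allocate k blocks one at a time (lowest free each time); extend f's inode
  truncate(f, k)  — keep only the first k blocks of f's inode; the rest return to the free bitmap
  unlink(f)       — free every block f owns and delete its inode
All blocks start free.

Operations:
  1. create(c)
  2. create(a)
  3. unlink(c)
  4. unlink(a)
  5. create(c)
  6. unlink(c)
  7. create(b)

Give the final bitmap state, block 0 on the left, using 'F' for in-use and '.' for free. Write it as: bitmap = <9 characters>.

[1] create(c) — c=0 (map F........)
[2] create(a) — a=1 c=0 (map FF.......)
[3] unlink(c) — a=1 (map .F.......)
[4] unlink(a) —  (map .........)
[5] create(c) — c=0 (map F........)
[6] unlink(c) —  (map .........)
[7] create(b) — b=0 (map F........)

bitmap = F........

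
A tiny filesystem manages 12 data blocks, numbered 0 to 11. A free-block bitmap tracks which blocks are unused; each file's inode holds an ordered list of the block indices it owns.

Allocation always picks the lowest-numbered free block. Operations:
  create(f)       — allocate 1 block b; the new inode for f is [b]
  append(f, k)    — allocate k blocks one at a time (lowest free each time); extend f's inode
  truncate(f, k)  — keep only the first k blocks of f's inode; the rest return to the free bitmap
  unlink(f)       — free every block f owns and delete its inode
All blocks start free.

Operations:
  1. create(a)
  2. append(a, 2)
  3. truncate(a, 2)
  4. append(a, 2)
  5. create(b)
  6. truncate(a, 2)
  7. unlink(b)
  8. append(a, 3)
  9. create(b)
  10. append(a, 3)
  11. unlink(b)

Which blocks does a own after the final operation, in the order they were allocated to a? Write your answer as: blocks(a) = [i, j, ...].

  1. create(a)  ⇒  F...........  {a→[0]}
  2. append(a, 2)  ⇒  FFF.........  {a→[0, 1, 2]}
  3. truncate(a, 2)  ⇒  FF..........  {a→[0, 1]}
  4. append(a, 2)  ⇒  FFFF........  {a→[0, 1, 2, 3]}
  5. create(b)  ⇒  FFFFF.......  {a→[0, 1, 2, 3]; b→[4]}
  6. truncate(a, 2)  ⇒  FF..F.......  {a→[0, 1]; b→[4]}
  7. unlink(b)  ⇒  FF..........  {a→[0, 1]}
  8. append(a, 3)  ⇒  FFFFF.......  {a→[0, 1, 2, 3, 4]}
  9. create(b)  ⇒  FFFFFF......  {a→[0, 1, 2, 3, 4]; b→[5]}
  10. append(a, 3)  ⇒  FFFFFFFFF...  {a→[0, 1, 2, 3, 4, 6, 7, 8]; b→[5]}
  11. unlink(b)  ⇒  FFFFF.FFF...  {a→[0, 1, 2, 3, 4, 6, 7, 8]}

blocks(a) = [0, 1, 2, 3, 4, 6, 7, 8]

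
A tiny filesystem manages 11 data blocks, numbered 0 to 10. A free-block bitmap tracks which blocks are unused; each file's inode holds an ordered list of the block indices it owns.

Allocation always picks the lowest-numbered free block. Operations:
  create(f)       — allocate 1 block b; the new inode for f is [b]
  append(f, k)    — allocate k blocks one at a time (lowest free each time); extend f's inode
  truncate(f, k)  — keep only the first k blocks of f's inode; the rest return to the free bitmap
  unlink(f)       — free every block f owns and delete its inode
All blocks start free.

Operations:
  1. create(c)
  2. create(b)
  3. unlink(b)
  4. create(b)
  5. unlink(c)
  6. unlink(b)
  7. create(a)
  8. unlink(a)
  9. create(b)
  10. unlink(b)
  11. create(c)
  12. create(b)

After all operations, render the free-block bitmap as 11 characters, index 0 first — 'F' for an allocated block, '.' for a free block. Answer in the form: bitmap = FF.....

bitmap = FF.........

  1. create(c)  ⇒  F..........  {c→[0]}
  2. create(b)  ⇒  FF.........  {b→[1]; c→[0]}
  3. unlink(b)  ⇒  F..........  {c→[0]}
  4. create(b)  ⇒  FF.........  {b→[1]; c→[0]}
  5. unlink(c)  ⇒  .F.........  {b→[1]}
  6. unlink(b)  ⇒  ...........  {}
  7. create(a)  ⇒  F..........  {a→[0]}
  8. unlink(a)  ⇒  ...........  {}
  9. create(b)  ⇒  F..........  {b→[0]}
  10. unlink(b)  ⇒  ...........  {}
  11. create(c)  ⇒  F..........  {c→[0]}
  12. create(b)  ⇒  FF.........  {b→[1]; c→[0]}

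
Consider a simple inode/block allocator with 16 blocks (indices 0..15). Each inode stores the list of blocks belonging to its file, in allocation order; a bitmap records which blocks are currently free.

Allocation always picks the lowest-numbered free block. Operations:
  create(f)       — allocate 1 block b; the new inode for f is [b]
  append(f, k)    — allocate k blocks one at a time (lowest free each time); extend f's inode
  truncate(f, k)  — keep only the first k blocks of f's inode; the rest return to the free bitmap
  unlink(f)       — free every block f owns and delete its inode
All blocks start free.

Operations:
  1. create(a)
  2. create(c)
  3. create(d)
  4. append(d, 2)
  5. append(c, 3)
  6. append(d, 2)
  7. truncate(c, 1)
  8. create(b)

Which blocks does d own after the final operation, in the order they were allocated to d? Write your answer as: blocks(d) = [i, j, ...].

create(a): bitmap=F............... | a=[0]
create(c): bitmap=FF.............. | a=[0] c=[1]
create(d): bitmap=FFF............. | a=[0] c=[1] d=[2]
append(d, 2): bitmap=FFFFF........... | a=[0] c=[1] d=[2, 3, 4]
append(c, 3): bitmap=FFFFFFFF........ | a=[0] c=[1, 5, 6, 7] d=[2, 3, 4]
append(d, 2): bitmap=FFFFFFFFFF...... | a=[0] c=[1, 5, 6, 7] d=[2, 3, 4, 8, 9]
truncate(c, 1): bitmap=FFFFF...FF...... | a=[0] c=[1] d=[2, 3, 4, 8, 9]
create(b): bitmap=FFFFFF..FF...... | a=[0] b=[5] c=[1] d=[2, 3, 4, 8, 9]

blocks(d) = [2, 3, 4, 8, 9]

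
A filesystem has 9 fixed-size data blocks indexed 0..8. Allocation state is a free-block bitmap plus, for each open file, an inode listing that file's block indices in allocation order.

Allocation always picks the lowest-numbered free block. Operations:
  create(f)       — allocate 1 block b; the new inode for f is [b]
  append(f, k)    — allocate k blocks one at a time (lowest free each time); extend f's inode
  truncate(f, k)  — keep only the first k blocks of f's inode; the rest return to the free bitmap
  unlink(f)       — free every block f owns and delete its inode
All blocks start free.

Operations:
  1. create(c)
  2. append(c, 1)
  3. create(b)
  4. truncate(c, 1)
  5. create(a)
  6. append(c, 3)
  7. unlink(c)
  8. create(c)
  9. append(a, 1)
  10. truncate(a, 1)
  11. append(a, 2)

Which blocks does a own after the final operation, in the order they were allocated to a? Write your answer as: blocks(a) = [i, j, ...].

blocks(a) = [1, 3, 4]

  1. create(c)  ⇒  F........  {c→[0]}
  2. append(c, 1)  ⇒  FF.......  {c→[0, 1]}
  3. create(b)  ⇒  FFF......  {b→[2]; c→[0, 1]}
  4. truncate(c, 1)  ⇒  F.F......  {b→[2]; c→[0]}
  5. create(a)  ⇒  FFF......  {a→[1]; b→[2]; c→[0]}
  6. append(c, 3)  ⇒  FFFFFF...  {a→[1]; b→[2]; c→[0, 3, 4, 5]}
  7. unlink(c)  ⇒  .FF......  {a→[1]; b→[2]}
  8. create(c)  ⇒  FFF......  {a→[1]; b→[2]; c→[0]}
  9. append(a, 1)  ⇒  FFFF.....  {a→[1, 3]; b→[2]; c→[0]}
  10. truncate(a, 1)  ⇒  FFF......  {a→[1]; b→[2]; c→[0]}
  11. append(a, 2)  ⇒  FFFFF....  {a→[1, 3, 4]; b→[2]; c→[0]}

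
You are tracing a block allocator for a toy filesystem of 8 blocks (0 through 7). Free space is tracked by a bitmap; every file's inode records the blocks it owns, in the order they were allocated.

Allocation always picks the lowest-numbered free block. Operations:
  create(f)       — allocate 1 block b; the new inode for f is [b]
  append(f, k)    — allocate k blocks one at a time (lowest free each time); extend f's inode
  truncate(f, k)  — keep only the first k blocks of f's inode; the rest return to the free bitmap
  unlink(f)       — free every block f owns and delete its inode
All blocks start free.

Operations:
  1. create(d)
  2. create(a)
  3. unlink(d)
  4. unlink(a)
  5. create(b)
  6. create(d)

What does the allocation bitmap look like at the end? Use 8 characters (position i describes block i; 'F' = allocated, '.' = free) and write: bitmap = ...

  1. create(d)  ⇒  F.......  {d→[0]}
  2. create(a)  ⇒  FF......  {a→[1]; d→[0]}
  3. unlink(d)  ⇒  .F......  {a→[1]}
  4. unlink(a)  ⇒  ........  {}
  5. create(b)  ⇒  F.......  {b→[0]}
  6. create(d)  ⇒  FF......  {b→[0]; d→[1]}

bitmap = FF......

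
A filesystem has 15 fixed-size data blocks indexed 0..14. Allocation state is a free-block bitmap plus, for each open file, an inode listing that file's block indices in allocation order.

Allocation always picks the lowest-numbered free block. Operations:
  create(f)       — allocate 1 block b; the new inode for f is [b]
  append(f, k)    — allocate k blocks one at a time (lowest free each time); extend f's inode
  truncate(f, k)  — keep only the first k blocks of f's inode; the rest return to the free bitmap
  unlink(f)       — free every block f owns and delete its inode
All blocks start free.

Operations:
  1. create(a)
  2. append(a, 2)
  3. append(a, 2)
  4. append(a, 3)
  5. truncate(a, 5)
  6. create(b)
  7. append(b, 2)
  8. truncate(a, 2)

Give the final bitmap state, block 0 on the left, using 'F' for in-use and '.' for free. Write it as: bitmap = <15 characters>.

create(a): bitmap=F.............. | a=[0]
append(a, 2): bitmap=FFF............ | a=[0, 1, 2]
append(a, 2): bitmap=FFFFF.......... | a=[0, 1, 2, 3, 4]
append(a, 3): bitmap=FFFFFFFF....... | a=[0, 1, 2, 3, 4, 5, 6, 7]
truncate(a, 5): bitmap=FFFFF.......... | a=[0, 1, 2, 3, 4]
create(b): bitmap=FFFFFF......... | a=[0, 1, 2, 3, 4] b=[5]
append(b, 2): bitmap=FFFFFFFF....... | a=[0, 1, 2, 3, 4] b=[5, 6, 7]
truncate(a, 2): bitmap=FF...FFF....... | a=[0, 1] b=[5, 6, 7]

bitmap = FF...FFF.......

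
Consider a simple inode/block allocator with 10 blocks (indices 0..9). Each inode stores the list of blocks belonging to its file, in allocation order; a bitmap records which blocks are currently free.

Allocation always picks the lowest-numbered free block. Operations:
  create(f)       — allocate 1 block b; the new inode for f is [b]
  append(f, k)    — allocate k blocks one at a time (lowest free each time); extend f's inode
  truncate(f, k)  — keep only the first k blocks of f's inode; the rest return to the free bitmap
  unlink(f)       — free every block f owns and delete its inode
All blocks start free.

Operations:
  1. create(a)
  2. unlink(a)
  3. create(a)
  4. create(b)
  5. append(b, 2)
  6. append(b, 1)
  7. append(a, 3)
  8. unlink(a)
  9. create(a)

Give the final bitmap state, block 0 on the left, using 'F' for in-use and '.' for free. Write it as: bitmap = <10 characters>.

[1] create(a) — a=0 (map F.........)
[2] unlink(a) —  (map ..........)
[3] create(a) — a=0 (map F.........)
[4] create(b) — a=0 b=1 (map FF........)
[5] append(b, 2) — a=0 b=1,2,3 (map FFFF......)
[6] append(b, 1) — a=0 b=1,2,3,4 (map FFFFF.....)
[7] append(a, 3) — a=0,5,6,7 b=1,2,3,4 (map FFFFFFFF..)
[8] unlink(a) — b=1,2,3,4 (map .FFFF.....)
[9] create(a) — a=0 b=1,2,3,4 (map FFFFF.....)

bitmap = FFFFF.....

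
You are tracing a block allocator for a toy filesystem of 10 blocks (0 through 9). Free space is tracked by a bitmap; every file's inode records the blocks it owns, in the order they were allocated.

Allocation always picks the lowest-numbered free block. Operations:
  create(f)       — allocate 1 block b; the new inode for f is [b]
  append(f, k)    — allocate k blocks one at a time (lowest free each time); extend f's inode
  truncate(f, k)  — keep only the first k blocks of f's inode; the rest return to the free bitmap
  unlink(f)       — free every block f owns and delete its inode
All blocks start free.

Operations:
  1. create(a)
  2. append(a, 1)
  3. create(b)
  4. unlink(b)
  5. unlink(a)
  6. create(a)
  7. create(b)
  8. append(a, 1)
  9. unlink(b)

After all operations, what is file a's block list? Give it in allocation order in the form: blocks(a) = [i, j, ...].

  1. create(a)  ⇒  F.........  {a→[0]}
  2. append(a, 1)  ⇒  FF........  {a→[0, 1]}
  3. create(b)  ⇒  FFF.......  {a→[0, 1]; b→[2]}
  4. unlink(b)  ⇒  FF........  {a→[0, 1]}
  5. unlink(a)  ⇒  ..........  {}
  6. create(a)  ⇒  F.........  {a→[0]}
  7. create(b)  ⇒  FF........  {a→[0]; b→[1]}
  8. append(a, 1)  ⇒  FFF.......  {a→[0, 2]; b→[1]}
  9. unlink(b)  ⇒  F.F.......  {a→[0, 2]}

blocks(a) = [0, 2]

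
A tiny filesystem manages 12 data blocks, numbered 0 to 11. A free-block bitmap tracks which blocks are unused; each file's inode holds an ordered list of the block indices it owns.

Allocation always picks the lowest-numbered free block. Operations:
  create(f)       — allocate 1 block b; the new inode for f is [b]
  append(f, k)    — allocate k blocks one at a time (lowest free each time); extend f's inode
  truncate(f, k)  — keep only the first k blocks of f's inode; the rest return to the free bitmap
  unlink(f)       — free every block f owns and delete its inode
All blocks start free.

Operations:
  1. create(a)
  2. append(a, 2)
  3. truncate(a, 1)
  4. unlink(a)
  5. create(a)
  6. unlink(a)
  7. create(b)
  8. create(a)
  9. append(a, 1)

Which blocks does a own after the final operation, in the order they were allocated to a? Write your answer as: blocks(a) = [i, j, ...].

[1] create(a) — a=0 (map F...........)
[2] append(a, 2) — a=0,1,2 (map FFF.........)
[3] truncate(a, 1) — a=0 (map F...........)
[4] unlink(a) —  (map ............)
[5] create(a) — a=0 (map F...........)
[6] unlink(a) —  (map ............)
[7] create(b) — b=0 (map F...........)
[8] create(a) — a=1 b=0 (map FF..........)
[9] append(a, 1) — a=1,2 b=0 (map FFF.........)

blocks(a) = [1, 2]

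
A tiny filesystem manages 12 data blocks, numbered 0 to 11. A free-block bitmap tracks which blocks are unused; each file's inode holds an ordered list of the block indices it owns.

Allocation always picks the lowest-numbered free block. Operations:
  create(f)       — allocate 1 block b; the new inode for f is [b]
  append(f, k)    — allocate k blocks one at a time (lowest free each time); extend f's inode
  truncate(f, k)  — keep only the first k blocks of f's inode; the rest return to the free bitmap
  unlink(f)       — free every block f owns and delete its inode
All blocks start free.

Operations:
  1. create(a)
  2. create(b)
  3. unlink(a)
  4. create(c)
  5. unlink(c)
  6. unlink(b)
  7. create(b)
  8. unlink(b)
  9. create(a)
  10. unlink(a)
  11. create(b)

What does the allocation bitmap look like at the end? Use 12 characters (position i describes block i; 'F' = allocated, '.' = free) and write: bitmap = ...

bitmap = F...........

after create(a) → a:[0]  free=[F...........]
after create(b) → a:[0], b:[1]  free=[FF..........]
after unlink(a) → b:[1]  free=[.F..........]
after create(c) → b:[1], c:[0]  free=[FF..........]
after unlink(c) → b:[1]  free=[.F..........]
after unlink(b) →   free=[............]
after create(b) → b:[0]  free=[F...........]
after unlink(b) →   free=[............]
after create(a) → a:[0]  free=[F...........]
after unlink(a) →   free=[............]
after create(b) → b:[0]  free=[F...........]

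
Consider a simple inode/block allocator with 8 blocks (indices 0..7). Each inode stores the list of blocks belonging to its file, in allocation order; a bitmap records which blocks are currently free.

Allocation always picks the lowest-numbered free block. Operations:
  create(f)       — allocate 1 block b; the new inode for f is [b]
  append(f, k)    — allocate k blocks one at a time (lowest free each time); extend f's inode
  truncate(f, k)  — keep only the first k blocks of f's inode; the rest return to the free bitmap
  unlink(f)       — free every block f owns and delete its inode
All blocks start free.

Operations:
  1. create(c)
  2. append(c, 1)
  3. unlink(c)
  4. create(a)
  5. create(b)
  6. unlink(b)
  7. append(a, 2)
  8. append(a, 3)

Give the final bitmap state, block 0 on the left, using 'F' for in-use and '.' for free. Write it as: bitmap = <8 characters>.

bitmap = FFFFFF..

[1] create(c) — c=0 (map F.......)
[2] append(c, 1) — c=0,1 (map FF......)
[3] unlink(c) —  (map ........)
[4] create(a) — a=0 (map F.......)
[5] create(b) — a=0 b=1 (map FF......)
[6] unlink(b) — a=0 (map F.......)
[7] append(a, 2) — a=0,1,2 (map FFF.....)
[8] append(a, 3) — a=0,1,2,3,4,5 (map FFFFFF..)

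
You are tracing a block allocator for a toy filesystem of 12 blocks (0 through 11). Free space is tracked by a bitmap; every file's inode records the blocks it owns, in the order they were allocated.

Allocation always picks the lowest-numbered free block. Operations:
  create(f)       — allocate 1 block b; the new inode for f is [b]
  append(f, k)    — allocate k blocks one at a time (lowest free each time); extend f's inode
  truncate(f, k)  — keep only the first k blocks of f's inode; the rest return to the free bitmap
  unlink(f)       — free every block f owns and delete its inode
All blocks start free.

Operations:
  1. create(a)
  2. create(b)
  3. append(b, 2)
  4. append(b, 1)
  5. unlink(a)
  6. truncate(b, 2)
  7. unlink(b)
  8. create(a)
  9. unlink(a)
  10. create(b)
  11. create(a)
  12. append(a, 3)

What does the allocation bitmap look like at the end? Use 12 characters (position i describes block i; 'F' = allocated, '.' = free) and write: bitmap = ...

bitmap = FFFFF.......

  1. create(a)  ⇒  F...........  {a→[0]}
  2. create(b)  ⇒  FF..........  {a→[0]; b→[1]}
  3. append(b, 2)  ⇒  FFFF........  {a→[0]; b→[1, 2, 3]}
  4. append(b, 1)  ⇒  FFFFF.......  {a→[0]; b→[1, 2, 3, 4]}
  5. unlink(a)  ⇒  .FFFF.......  {b→[1, 2, 3, 4]}
  6. truncate(b, 2)  ⇒  .FF.........  {b→[1, 2]}
  7. unlink(b)  ⇒  ............  {}
  8. create(a)  ⇒  F...........  {a→[0]}
  9. unlink(a)  ⇒  ............  {}
  10. create(b)  ⇒  F...........  {b→[0]}
  11. create(a)  ⇒  FF..........  {a→[1]; b→[0]}
  12. append(a, 3)  ⇒  FFFFF.......  {a→[1, 2, 3, 4]; b→[0]}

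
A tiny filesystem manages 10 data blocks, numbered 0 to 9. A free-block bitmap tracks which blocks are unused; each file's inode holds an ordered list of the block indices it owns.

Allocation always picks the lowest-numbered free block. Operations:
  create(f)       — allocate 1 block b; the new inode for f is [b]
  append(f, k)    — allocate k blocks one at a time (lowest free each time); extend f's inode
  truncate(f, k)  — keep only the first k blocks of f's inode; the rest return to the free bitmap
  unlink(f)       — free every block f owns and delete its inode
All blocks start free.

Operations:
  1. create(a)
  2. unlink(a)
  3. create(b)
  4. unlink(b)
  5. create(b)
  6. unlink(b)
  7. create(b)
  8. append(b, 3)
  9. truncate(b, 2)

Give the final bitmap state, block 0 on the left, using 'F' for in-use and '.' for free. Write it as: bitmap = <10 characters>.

[1] create(a) — a=0 (map F.........)
[2] unlink(a) —  (map ..........)
[3] create(b) — b=0 (map F.........)
[4] unlink(b) —  (map ..........)
[5] create(b) — b=0 (map F.........)
[6] unlink(b) —  (map ..........)
[7] create(b) — b=0 (map F.........)
[8] append(b, 3) — b=0,1,2,3 (map FFFF......)
[9] truncate(b, 2) — b=0,1 (map FF........)

bitmap = FF........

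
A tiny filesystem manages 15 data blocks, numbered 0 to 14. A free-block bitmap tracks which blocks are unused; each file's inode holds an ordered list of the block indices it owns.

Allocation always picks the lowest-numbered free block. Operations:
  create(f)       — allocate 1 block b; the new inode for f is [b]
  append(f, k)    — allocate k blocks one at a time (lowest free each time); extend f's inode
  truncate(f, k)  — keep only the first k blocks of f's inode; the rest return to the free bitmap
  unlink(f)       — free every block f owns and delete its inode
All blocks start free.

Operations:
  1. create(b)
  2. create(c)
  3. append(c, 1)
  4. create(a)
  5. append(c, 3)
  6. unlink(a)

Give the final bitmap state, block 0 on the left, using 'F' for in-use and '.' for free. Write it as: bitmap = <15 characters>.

create(b): bitmap=F.............. | b=[0]
create(c): bitmap=FF............. | b=[0] c=[1]
append(c, 1): bitmap=FFF............ | b=[0] c=[1, 2]
create(a): bitmap=FFFF........... | a=[3] b=[0] c=[1, 2]
append(c, 3): bitmap=FFFFFFF........ | a=[3] b=[0] c=[1, 2, 4, 5, 6]
unlink(a): bitmap=FFF.FFF........ | b=[0] c=[1, 2, 4, 5, 6]

bitmap = FFF.FFF........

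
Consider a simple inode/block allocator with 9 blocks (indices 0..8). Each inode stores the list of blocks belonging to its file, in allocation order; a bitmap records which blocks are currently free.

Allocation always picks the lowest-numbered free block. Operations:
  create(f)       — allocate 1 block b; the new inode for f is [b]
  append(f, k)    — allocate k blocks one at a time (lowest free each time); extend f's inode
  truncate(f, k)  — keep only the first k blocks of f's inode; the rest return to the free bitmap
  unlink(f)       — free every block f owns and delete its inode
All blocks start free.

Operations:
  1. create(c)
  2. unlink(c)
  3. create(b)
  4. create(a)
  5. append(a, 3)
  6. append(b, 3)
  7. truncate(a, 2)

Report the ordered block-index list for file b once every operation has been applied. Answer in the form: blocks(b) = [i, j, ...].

[1] create(c) — c=0 (map F........)
[2] unlink(c) —  (map .........)
[3] create(b) — b=0 (map F........)
[4] create(a) — a=1 b=0 (map FF.......)
[5] append(a, 3) — a=1,2,3,4 b=0 (map FFFFF....)
[6] append(b, 3) — a=1,2,3,4 b=0,5,6,7 (map FFFFFFFF.)
[7] truncate(a, 2) — a=1,2 b=0,5,6,7 (map FFF..FFF.)

blocks(b) = [0, 5, 6, 7]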